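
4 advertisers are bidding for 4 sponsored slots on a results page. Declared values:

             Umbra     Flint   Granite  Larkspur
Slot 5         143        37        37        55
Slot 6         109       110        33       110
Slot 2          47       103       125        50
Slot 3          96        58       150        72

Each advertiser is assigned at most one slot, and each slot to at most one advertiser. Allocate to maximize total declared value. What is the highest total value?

Maximum total: $506

Optimal: Umbra→Slot 5 ($143), Flint→Slot 2 ($103), Granite→Slot 3 ($150), Larkspur→Slot 6 ($110) — total 143+103+150+110 = $506.
Max-entry greedy (repeatedly take the single best remaining cell) gives $453, worse by 53.
Every other assignment is strictly worse.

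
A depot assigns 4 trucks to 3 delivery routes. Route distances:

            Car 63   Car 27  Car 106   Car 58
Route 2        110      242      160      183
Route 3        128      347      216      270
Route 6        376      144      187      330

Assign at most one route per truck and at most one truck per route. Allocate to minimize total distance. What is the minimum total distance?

Optimal: Car 106→Route 2 (160 km), Car 63→Route 3 (128 km), Car 27→Route 6 (144 km) — total 160+128+144 = 432 km.
Column-greedy (each route in turn goes to its cheapest remaining truck) gives 470 km, worse by 38.
No other one-to-one assignment undercuts 432 km.

Min total: 432 km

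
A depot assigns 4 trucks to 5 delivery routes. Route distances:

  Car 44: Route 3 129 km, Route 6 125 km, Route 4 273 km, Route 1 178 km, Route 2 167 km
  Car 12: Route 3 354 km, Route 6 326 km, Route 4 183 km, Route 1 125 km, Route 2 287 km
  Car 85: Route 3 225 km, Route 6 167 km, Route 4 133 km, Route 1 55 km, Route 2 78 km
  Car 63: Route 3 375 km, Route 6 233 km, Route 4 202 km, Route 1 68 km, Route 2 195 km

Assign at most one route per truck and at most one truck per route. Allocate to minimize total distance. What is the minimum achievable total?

This is a one-to-one assignment (minimum-cost bipartite matching).
Optimal: Car 44→Route 6 (125 km), Car 12→Route 4 (183 km), Car 85→Route 2 (78 km), Car 63→Route 1 (68 km) — total 125+183+78+68 = 454 km.
Min-entry greedy (repeatedly take the single cheapest remaining cell) gives 558 km, worse by 104.
Every other assignment is strictly worse.

Min total: 454 km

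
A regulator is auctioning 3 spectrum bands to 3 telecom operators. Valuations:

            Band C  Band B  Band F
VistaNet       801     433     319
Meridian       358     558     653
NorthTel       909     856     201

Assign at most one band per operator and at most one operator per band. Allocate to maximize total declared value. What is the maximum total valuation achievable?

Optimal: VistaNet→Band C ($801M), Meridian→Band F ($653M), NorthTel→Band B ($856M) — total 801+653+856 = $2310M.
Column-greedy (each band in turn goes to its best remaining operator) gives $1786M, worse by 524.
Next-best assignment: VistaNet→Band B, Meridian→Band F, NorthTel→Band C = $1995M.
Checked against all permutations: $2310M is optimal.

Max total: $2310M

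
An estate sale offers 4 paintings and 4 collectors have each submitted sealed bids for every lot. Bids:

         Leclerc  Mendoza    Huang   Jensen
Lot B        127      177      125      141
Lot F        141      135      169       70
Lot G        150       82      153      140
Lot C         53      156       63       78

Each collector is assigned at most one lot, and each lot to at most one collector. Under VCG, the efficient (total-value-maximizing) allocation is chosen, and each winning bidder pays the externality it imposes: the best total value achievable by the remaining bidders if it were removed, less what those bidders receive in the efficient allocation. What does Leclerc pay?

Leclerc pays $20.

Efficient allocation: Leclerc→Lot G ($150), Mendoza→Lot C ($156), Huang→Lot F ($169), Jensen→Lot B ($141); total welfare W = $616.
Leclerc receives Lot G at value $150, so the others get W − 150 = $466.
Without Leclerc: best allocation of the remaining 3 bidders over all 4 lots is Mendoza→Lot B ($177), Huang→Lot F ($169), Jensen→Lot G ($140), total $486.
VCG payment = (others' best without Leclerc) − (others' welfare with Leclerc) = 486 − 466 = $20.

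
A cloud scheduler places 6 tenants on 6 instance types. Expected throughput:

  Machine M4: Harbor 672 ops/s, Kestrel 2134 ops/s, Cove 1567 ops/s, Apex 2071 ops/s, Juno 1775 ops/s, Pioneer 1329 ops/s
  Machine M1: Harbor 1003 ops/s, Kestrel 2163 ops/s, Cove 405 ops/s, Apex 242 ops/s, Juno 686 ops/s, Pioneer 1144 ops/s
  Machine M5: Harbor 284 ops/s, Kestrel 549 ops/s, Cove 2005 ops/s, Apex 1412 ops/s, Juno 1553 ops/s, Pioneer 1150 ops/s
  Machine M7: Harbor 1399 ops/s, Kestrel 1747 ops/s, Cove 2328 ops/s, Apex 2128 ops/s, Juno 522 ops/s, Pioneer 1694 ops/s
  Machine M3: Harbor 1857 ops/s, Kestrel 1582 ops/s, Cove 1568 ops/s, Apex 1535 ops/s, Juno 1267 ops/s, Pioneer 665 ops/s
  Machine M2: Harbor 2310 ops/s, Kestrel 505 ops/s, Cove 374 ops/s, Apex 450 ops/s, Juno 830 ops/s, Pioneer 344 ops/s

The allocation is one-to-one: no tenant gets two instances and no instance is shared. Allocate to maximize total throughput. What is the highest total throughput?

Maximum total: 11510 ops/s

Optimal: Harbor→Machine M2 (2310 ops/s), Kestrel→Machine M1 (2163 ops/s), Cove→Machine M5 (2005 ops/s), Apex→Machine M4 (2071 ops/s), Juno→Machine M3 (1267 ops/s), Pioneer→Machine M7 (1694 ops/s) — total 2310+2163+2005+2071+1267+1694 = 11510 ops/s.
Max-entry greedy (repeatedly take the single best remaining cell) gives 11090 ops/s, worse by 420.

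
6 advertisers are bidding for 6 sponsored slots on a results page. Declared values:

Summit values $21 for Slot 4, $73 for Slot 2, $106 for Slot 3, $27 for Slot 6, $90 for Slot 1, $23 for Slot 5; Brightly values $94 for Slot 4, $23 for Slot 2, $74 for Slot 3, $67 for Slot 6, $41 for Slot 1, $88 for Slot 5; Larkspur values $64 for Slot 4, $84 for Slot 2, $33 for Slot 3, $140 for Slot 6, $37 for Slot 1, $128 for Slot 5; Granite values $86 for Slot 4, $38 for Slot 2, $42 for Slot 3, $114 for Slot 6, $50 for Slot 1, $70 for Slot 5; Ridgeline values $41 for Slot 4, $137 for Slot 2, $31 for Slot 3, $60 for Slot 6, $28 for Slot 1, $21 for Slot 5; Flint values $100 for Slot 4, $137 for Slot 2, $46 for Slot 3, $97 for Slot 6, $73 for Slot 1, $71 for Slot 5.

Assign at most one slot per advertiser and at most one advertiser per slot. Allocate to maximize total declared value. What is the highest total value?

Optimal: Summit→Slot 3 ($106), Brightly→Slot 4 ($94), Larkspur→Slot 5 ($128), Granite→Slot 6 ($114), Ridgeline→Slot 2 ($137), Flint→Slot 1 ($73) — total 106+94+128+114+137+73 = $652.

Maximum total: $652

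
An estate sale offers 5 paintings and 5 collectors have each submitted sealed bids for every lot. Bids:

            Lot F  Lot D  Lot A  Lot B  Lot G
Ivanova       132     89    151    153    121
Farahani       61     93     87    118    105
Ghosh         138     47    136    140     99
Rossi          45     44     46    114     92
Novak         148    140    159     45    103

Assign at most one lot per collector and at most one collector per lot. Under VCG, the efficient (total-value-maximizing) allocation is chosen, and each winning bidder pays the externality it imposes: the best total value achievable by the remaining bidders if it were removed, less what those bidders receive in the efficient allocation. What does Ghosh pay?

Ghosh pays $8.

Efficient allocation: Ivanova→Lot A ($151), Farahani→Lot G ($105), Ghosh→Lot F ($138), Rossi→Lot B ($114), Novak→Lot D ($140); total welfare W = $648.
Ghosh receives Lot F at value $138, so the others get W − 138 = $510.
Without Ghosh: best allocation of the remaining 4 bidders over all 5 lots is Ivanova→Lot A ($151), Farahani→Lot G ($105), Rossi→Lot B ($114), Novak→Lot F ($148), total $518.
VCG payment = (others' best without Ghosh) − (others' welfare with Ghosh) = 518 − 510 = $8.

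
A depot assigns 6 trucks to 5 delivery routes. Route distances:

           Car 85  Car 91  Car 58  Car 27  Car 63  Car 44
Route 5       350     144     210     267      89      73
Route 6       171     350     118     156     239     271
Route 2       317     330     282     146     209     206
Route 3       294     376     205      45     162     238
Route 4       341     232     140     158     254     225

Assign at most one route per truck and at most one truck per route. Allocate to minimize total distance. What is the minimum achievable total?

Min total: 638 km

Optimal: Car 44→Route 5 (73 km), Car 85→Route 6 (171 km), Car 63→Route 2 (209 km), Car 27→Route 3 (45 km), Car 58→Route 4 (140 km) — total 73+171+209+45+140 = 638 km.
Min-entry greedy (repeatedly take the single cheapest remaining cell) gives 677 km, worse by 39.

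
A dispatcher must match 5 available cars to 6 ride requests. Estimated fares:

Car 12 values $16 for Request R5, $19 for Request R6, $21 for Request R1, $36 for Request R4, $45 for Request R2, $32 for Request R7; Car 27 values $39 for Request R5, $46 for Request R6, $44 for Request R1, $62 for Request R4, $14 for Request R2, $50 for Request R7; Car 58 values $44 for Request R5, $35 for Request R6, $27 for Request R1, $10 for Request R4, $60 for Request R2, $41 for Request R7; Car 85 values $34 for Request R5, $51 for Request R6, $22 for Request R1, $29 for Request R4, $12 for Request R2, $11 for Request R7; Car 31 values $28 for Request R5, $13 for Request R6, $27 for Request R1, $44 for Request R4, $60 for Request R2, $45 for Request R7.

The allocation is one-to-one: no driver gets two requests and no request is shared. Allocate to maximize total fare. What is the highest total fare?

Optimal: Car 12→Request R7 ($32), Car 27→Request R4 ($62), Car 58→Request R5 ($44), Car 85→Request R6 ($51), Car 31→Request R2 ($60) — total 32+62+44+51+60 = $249.
Row-greedy (each driver in turn takes its best remaining request) gives $247, worse by 2.

Maximum total: $249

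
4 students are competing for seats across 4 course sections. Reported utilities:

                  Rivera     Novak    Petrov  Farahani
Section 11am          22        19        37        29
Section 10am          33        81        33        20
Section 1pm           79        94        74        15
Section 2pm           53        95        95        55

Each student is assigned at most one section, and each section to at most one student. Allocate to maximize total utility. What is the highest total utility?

Max total: 284 points

Optimal: Rivera→Section 1pm (79 points), Novak→Section 10am (81 points), Petrov→Section 2pm (95 points), Farahani→Section 11am (29 points) — total 79+81+95+29 = 284 points.
Row-greedy (each student in turn takes its best remaining section) gives 231 points, worse by 53.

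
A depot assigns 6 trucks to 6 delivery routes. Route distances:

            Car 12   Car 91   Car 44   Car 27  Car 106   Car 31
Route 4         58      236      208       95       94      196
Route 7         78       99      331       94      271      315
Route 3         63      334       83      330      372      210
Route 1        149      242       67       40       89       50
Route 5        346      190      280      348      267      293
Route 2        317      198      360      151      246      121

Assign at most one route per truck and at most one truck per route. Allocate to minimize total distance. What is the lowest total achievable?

Minimum total: 606 km

Treat this as an assignment problem: match each truck to one route.
Optimal: Car 12→Route 7 (78 km), Car 91→Route 5 (190 km), Car 44→Route 3 (83 km), Car 27→Route 1 (40 km), Car 106→Route 4 (94 km), Car 31→Route 2 (121 km) — total 78+190+83+40+94+121 = 606 km.
Min-entry greedy (repeatedly take the single cheapest remaining cell) gives 668 km, worse by 62.
Next-best assignment: Car 12→Route 3, Car 91→Route 5, Car 44→Route 1, Car 27→Route 7, Car 106→Route 4, Car 31→Route 2 = 629 km.
Checked against all permutations: 606 km is optimal.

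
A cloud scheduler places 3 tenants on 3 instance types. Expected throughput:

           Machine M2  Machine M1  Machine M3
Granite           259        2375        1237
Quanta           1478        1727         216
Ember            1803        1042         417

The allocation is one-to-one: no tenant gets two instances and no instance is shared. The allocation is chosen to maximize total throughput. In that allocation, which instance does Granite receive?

This is the linear assignment problem.
Optimal: Granite→Machine M3 (1237 ops/s), Quanta→Machine M1 (1727 ops/s), Ember→Machine M2 (1803 ops/s) — total 1237+1727+1803 = 4767 ops/s.
Max-entry greedy (repeatedly take the single best remaining cell) gives 4394 ops/s, worse by 373.
No other one-to-one assignment exceeds 4767 ops/s.
Granite's own top instance is Machine M1 (2375 ops/s), but forcing Granite→Machine M1 and reassigning the rest optimally gives only 4394 ops/s — worse by 373.

Granite receives Machine M3.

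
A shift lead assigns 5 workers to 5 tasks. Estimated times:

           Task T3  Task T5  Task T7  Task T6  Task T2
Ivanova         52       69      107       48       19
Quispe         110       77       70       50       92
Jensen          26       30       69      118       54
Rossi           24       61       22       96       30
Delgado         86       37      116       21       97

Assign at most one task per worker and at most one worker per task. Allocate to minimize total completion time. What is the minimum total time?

Optimal: Ivanova→Task T2 (19 min), Quispe→Task T6 (50 min), Jensen→Task T3 (26 min), Rossi→Task T7 (22 min), Delgado→Task T5 (37 min) — total 19+50+26+22+37 = 154 min.
Min-entry greedy (repeatedly take the single cheapest remaining cell) gives 165 min, worse by 11.
Checked against all permutations: 154 min is optimal.

Minimum total: 154 min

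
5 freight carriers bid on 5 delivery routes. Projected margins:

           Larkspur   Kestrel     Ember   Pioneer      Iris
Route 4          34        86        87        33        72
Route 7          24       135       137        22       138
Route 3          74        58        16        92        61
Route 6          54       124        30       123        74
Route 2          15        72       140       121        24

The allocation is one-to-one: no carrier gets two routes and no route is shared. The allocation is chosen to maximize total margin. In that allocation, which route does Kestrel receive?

Treat this as an assignment problem: match each carrier to one route.
Optimal: Larkspur→Route 3 ($74k), Kestrel→Route 4 ($86k), Ember→Route 2 ($140k), Pioneer→Route 6 ($123k), Iris→Route 7 ($138k) — total 74+86+140+123+138 = $561k.
Column-greedy (each route in turn goes to its best remaining carrier) gives $456k, worse by 105.
Checked against all permutations: $561k is optimal.
Kestrel's own top route is Route 7 ($135k), but forcing Kestrel→Route 7 and reassigning the rest optimally gives only $544k — worse by 17.

Kestrel receives Route 4.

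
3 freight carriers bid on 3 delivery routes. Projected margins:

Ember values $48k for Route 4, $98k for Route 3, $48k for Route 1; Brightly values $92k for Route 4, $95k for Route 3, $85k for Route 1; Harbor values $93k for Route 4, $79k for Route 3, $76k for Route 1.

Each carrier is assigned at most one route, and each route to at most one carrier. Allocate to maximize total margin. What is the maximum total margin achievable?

Maximum total: $276k

Optimal: Ember→Route 3 ($98k), Brightly→Route 1 ($85k), Harbor→Route 4 ($93k) — total 98+85+93 = $276k.
Row-greedy (each carrier in turn takes its best remaining route) gives $266k, worse by 10.
Swapping Ember↔Brightly (Ember→Route 1 $48k, Brightly→Route 3 $95k) loses 40.
Every other assignment is strictly worse.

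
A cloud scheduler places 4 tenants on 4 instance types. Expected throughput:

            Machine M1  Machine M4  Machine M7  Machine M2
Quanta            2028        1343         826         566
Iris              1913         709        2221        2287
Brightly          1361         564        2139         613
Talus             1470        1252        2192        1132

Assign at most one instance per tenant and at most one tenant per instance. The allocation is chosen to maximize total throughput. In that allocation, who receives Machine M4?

Talus receives Machine M4.

Optimal: Quanta→Machine M1 (2028 ops/s), Iris→Machine M2 (2287 ops/s), Brightly→Machine M7 (2139 ops/s), Talus→Machine M4 (1252 ops/s) — total 2028+2287+2139+1252 = 7706 ops/s.
Max-entry greedy (repeatedly take the single best remaining cell) gives 7071 ops/s, worse by 635.
Talus's own top instance is Machine M7 (2192 ops/s), but forcing Talus→Machine M7 and reassigning the rest optimally gives only 7183 ops/s — worse by 523.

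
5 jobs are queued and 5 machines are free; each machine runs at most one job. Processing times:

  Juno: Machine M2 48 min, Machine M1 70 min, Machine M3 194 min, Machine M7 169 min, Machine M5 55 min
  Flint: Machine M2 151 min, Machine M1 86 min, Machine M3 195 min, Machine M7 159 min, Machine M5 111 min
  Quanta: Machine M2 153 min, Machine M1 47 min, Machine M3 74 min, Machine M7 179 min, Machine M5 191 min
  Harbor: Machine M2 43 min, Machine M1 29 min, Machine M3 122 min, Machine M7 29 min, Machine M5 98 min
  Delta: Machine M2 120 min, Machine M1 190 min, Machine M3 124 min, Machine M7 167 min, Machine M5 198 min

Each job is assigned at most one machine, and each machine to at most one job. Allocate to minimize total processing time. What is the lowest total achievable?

Min total: 359 min

Optimal: Juno→Machine M2 (48 min), Flint→Machine M5 (111 min), Quanta→Machine M1 (47 min), Harbor→Machine M7 (29 min), Delta→Machine M3 (124 min) — total 48+111+47+29+124 = 359 min.
Column-greedy (each machine in turn goes to its cheapest remaining job) gives 428 min, worse by 69.
No other one-to-one assignment undercuts 359 min.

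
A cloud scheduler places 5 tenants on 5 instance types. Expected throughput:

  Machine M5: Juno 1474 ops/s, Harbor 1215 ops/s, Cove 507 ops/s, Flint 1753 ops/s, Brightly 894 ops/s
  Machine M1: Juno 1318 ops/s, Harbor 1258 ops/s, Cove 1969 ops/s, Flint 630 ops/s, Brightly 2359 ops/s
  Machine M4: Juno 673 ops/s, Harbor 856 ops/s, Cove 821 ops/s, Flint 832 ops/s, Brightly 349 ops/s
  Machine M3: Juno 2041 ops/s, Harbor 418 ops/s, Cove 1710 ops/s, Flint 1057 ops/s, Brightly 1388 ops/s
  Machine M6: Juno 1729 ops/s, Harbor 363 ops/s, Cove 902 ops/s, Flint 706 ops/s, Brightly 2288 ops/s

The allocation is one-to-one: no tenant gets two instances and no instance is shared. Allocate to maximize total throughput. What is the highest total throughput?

Treat this as an assignment problem: match each tenant to one instance.
Optimal: Juno→Machine M3 (2041 ops/s), Harbor→Machine M4 (856 ops/s), Cove→Machine M1 (1969 ops/s), Flint→Machine M5 (1753 ops/s), Brightly→Machine M6 (2288 ops/s) — total 2041+856+1969+1753+2288 = 8907 ops/s.
Max-entry greedy (repeatedly take the single best remaining cell) gives 7911 ops/s, worse by 996.

Max total: 8907 ops/s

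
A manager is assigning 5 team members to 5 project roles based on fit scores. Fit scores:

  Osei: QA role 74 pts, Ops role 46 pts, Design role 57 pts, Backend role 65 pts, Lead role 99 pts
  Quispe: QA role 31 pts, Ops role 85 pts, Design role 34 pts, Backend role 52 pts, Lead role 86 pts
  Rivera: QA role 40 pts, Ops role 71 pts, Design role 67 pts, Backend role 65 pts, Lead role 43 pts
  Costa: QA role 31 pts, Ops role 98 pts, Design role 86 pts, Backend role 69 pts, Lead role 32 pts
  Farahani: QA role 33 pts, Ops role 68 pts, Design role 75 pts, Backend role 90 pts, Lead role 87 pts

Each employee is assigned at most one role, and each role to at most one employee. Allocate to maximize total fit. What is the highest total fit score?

This is a one-to-one assignment (maximum-weight bipartite matching).
Optimal: Osei→QA role (74 pts), Quispe→Lead role (86 pts), Rivera→Design role (67 pts), Costa→Ops role (98 pts), Farahani→Backend role (90 pts) — total 74+86+67+98+90 = 415 pts.
Max-entry greedy (repeatedly take the single best remaining cell) gives 385 pts, worse by 30.
Swapping Quispe↔Costa (Quispe→Ops role 85 pts, Costa→Lead role 32 pts) loses 67.
Every other assignment is strictly worse.

Maximum total: 415 pts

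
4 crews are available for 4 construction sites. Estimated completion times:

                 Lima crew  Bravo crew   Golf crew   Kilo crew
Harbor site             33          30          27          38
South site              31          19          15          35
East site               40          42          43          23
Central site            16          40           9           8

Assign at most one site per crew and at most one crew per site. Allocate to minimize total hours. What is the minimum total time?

Minimum total: 84 hours

Treat this as an assignment problem: match each crew to one site.
Optimal: Lima crew→Harbor site (33 hours), Bravo crew→South site (19 hours), Golf crew→Central site (9 hours), Kilo crew→East site (23 hours) — total 33+19+9+23 = 84 hours.
Swapping Lima crew↔Golf crew (Lima crew→Central site 16 hours, Golf crew→Harbor site 27 hours) adds 1.
No other one-to-one assignment undercuts 84 hours.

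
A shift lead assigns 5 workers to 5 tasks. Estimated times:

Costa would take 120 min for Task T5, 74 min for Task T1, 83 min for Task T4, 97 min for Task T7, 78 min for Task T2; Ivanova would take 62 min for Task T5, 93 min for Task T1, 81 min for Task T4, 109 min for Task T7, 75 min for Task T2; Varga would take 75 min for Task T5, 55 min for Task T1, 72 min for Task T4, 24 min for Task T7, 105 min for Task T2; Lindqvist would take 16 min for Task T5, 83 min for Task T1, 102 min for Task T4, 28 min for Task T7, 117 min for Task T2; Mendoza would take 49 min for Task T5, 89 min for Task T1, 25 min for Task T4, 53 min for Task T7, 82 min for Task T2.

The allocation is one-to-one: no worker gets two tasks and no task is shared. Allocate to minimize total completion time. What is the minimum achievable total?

Min total: 214 min

This is the linear assignment problem.
Optimal: Costa→Task T1 (74 min), Ivanova→Task T2 (75 min), Varga→Task T7 (24 min), Lindqvist→Task T5 (16 min), Mendoza→Task T4 (25 min) — total 74+75+24+16+25 = 214 min.
Row-greedy (each worker in turn takes its cheapest remaining task) gives 344 min, worse by 130.
Next-best assignment: Costa→Task T2, Ivanova→Task T1, Varga→Task T7, Lindqvist→Task T5, Mendoza→Task T4 = 236 min.
Swapping Mendoza↔Varga (Mendoza→Task T7 53 min, Varga→Task T4 72 min) adds 76.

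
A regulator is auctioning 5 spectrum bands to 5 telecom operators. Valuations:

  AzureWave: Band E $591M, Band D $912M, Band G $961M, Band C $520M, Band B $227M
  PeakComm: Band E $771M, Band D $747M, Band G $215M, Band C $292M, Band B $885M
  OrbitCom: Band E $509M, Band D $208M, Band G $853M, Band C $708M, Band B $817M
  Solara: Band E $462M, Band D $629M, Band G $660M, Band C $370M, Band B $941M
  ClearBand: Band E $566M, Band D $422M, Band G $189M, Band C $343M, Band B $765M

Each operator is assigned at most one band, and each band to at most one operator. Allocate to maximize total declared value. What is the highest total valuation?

Maximum total: $3923M

Optimal: AzureWave→Band G ($961M), PeakComm→Band D ($747M), OrbitCom→Band C ($708M), Solara→Band B ($941M), ClearBand→Band E ($566M) — total 961+747+708+941+566 = $3923M.
Max-entry greedy (repeatedly take the single best remaining cell) gives $3803M, worse by 120.
No other one-to-one assignment exceeds $3923M.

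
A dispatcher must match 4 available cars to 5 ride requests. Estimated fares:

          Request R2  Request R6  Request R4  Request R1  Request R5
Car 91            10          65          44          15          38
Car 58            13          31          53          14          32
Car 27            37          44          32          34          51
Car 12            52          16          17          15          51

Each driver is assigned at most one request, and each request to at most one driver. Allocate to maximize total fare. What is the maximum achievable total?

Optimal: Car 91→Request R6 ($65), Car 58→Request R4 ($53), Car 27→Request R5 ($51), Car 12→Request R2 ($52) — total 65+53+51+52 = $221.
Column-greedy (each request in turn goes to its best remaining driver) gives $204, worse by 17.
Checked against all permutations: $221 is optimal.

Max total: $221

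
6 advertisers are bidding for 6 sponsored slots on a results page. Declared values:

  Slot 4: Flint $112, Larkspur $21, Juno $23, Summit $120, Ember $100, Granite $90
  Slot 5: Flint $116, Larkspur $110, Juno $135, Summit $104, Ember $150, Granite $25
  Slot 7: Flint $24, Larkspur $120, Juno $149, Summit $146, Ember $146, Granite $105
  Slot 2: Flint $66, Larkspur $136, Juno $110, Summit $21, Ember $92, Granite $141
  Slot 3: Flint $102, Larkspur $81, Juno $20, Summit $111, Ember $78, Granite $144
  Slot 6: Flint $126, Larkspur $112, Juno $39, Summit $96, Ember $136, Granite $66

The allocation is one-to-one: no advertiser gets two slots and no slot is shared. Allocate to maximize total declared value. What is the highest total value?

This is a one-to-one assignment (maximum-weight bipartite matching).
Optimal: Flint→Slot 6 ($126), Larkspur→Slot 2 ($136), Juno→Slot 7 ($149), Summit→Slot 4 ($120), Ember→Slot 5 ($150), Granite→Slot 3 ($144) — total 126+136+149+120+150+144 = $825.
No other one-to-one assignment exceeds $825.

Maximum total: $825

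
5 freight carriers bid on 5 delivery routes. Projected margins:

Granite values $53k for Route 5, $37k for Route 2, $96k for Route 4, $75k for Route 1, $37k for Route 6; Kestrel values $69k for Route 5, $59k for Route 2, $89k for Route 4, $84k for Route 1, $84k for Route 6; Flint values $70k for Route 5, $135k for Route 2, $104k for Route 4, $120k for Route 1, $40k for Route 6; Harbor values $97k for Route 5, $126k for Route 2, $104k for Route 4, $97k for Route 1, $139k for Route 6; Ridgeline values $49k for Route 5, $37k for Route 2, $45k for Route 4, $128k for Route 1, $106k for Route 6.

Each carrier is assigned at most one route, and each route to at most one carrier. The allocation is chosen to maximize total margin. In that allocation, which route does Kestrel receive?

Kestrel receives Route 5.

Treat this as an assignment problem: match each carrier to one route.
Optimal: Granite→Route 4 ($96k), Kestrel→Route 5 ($69k), Flint→Route 2 ($135k), Harbor→Route 6 ($139k), Ridgeline→Route 1 ($128k) — total 96+69+135+139+128 = $567k.
Row-greedy (each carrier in turn takes its best remaining route) gives $503k, worse by 64.
Next-best assignment: Granite→Route 5, Kestrel→Route 4, Flint→Route 2, Harbor→Route 6, Ridgeline→Route 1 = $544k.
Checked against all permutations: $567k is optimal.
Kestrel's own top route is Route 4 ($89k), but forcing Kestrel→Route 4 and reassigning the rest optimally gives only $544k — worse by 23.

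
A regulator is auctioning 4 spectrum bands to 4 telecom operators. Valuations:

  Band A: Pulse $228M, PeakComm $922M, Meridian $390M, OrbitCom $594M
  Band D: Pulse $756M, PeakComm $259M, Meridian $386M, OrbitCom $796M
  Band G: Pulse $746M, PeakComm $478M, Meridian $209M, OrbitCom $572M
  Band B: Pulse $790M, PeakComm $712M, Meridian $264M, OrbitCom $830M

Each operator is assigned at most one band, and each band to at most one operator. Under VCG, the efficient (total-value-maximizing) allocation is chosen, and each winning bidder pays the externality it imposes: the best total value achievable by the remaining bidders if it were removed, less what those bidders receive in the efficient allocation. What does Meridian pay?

Efficient allocation: Pulse→Band G ($746M), PeakComm→Band A ($922M), Meridian→Band D ($386M), OrbitCom→Band B ($830M); total welfare W = $2884M.
Meridian receives Band D at value $386M, so the others get W − 386 = $2498M.
Without Meridian: best allocation of the remaining 3 bidders over all 4 bands is Pulse→Band D ($756M), PeakComm→Band A ($922M), OrbitCom→Band B ($830M), total $2508M.
VCG payment = (others' best without Meridian) − (others' welfare with Meridian) = 2508 − 2498 = $10M.

Meridian pays $10M.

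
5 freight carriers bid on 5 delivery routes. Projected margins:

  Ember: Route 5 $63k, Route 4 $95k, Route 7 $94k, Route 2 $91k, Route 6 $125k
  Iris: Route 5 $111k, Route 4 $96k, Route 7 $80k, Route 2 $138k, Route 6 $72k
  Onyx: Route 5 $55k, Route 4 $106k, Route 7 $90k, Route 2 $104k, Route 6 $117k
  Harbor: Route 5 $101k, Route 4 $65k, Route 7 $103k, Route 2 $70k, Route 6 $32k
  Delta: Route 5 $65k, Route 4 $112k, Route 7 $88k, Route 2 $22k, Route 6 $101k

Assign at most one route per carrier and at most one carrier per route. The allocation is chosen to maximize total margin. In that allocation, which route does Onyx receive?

Onyx receives Route 7.

Treat this as an assignment problem: match each carrier to one route.
Optimal: Ember→Route 6 ($125k), Iris→Route 2 ($138k), Onyx→Route 7 ($90k), Harbor→Route 5 ($101k), Delta→Route 4 ($112k) — total 125+138+90+101+112 = $566k.
Row-greedy (each carrier in turn takes its best remaining route) gives $537k, worse by 29.
Every other assignment is strictly worse.
Onyx's own top route is Route 6 ($117k), but forcing Onyx→Route 6 and reassigning the rest optimally gives only $562k — worse by 4.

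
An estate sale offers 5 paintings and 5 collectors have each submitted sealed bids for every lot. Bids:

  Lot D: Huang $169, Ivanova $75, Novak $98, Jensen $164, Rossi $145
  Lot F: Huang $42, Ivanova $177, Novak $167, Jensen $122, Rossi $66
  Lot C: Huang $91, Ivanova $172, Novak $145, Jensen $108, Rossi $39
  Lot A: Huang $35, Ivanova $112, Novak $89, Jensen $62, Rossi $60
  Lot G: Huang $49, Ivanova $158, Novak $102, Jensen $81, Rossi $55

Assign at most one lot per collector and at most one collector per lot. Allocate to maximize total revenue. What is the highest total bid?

Treat this as an assignment problem: match each collector to one lot.
Optimal: Huang→Lot D ($169), Ivanova→Lot G ($158), Novak→Lot F ($167), Jensen→Lot C ($108), Rossi→Lot A ($60) — total 169+158+167+108+60 = $662.
Max-entry greedy (repeatedly take the single best remaining cell) gives $632, worse by 30.
Checked against all permutations: $662 is optimal.

Max total: $662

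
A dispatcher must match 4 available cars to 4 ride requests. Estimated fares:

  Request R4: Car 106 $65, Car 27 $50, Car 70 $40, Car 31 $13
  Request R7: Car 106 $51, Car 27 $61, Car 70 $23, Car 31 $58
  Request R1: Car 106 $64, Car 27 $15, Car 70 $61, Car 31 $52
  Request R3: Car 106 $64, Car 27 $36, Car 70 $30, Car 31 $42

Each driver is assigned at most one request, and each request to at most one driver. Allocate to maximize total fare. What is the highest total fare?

Max total: $233

Optimal: Car 106→Request R3 ($64), Car 27→Request R4 ($50), Car 70→Request R1 ($61), Car 31→Request R7 ($58) — total 64+50+61+58 = $233.
Max-entry greedy (repeatedly take the single best remaining cell) gives $229, worse by 4.
Next-best assignment: Car 106→Request R4, Car 27→Request R7, Car 70→Request R1, Car 31→Request R3 = $229.
Swapping Car 106↔Car 70 (Car 106→Request R1 $64, Car 70→Request R3 $30) loses 31.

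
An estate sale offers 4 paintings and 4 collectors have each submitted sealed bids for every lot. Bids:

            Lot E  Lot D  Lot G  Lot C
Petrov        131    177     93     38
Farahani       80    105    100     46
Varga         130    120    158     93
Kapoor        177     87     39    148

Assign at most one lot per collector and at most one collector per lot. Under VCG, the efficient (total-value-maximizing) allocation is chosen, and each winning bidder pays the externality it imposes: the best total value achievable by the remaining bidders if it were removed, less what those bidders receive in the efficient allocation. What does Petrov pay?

Efficient allocation: Petrov→Lot D ($177), Farahani→Lot E ($80), Varga→Lot G ($158), Kapoor→Lot C ($148); total welfare W = $563.
Petrov receives Lot D at value $177, so the others get W − 177 = $386.
Without Petrov: best allocation of the remaining 3 bidders over all 4 lots is Farahani→Lot D ($105), Varga→Lot G ($158), Kapoor→Lot E ($177), total $440.
VCG payment = (others' best without Petrov) − (others' welfare with Petrov) = 440 − 386 = $54.

Petrov pays $54.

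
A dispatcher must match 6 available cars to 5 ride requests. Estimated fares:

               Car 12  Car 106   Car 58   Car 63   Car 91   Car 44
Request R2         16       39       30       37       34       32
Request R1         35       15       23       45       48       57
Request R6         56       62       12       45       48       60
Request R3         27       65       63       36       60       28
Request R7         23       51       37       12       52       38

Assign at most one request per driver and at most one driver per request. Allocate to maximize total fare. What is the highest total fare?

This is a one-to-one assignment (maximum-weight bipartite matching).
Optimal: Car 63→Request R2 ($37), Car 44→Request R1 ($57), Car 106→Request R6 ($62), Car 58→Request R3 ($63), Car 91→Request R7 ($52) — total 37+57+62+63+52 = $271.
Row-greedy (each driver in turn takes its best remaining request) gives $237, worse by 34.
No other one-to-one assignment exceeds $271.

Max total: $271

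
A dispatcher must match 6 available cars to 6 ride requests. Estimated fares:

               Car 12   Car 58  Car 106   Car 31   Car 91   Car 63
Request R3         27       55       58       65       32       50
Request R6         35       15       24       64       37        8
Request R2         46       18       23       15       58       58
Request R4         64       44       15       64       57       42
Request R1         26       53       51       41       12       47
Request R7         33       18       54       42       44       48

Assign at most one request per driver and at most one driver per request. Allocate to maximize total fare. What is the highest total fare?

Max total: $345

Optimal: Car 12→Request R4 ($64), Car 58→Request R1 ($53), Car 106→Request R3 ($58), Car 31→Request R6 ($64), Car 91→Request R2 ($58), Car 63→Request R7 ($48) — total 64+53+58+64+58+48 = $345.
Row-greedy (each driver in turn takes its best remaining request) gives $342, worse by 3.
Next-best assignment: Car 12→Request R4, Car 58→Request R1, Car 106→Request R7, Car 31→Request R6, Car 91→Request R2, Car 63→Request R3 = $343.
Every other assignment is strictly worse.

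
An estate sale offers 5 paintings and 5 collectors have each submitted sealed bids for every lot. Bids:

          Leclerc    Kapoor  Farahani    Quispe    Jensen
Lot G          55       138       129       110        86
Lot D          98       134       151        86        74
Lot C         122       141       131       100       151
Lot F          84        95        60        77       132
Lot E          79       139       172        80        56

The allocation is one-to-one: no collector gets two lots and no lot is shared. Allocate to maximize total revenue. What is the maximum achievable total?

Optimal: Leclerc→Lot C ($122), Kapoor→Lot D ($134), Farahani→Lot E ($172), Quispe→Lot G ($110), Jensen→Lot F ($132) — total 122+134+172+110+132 = $670.
Column-greedy (each lot in turn goes to its best remaining collector) gives $604, worse by 66.
Next-best assignment: Leclerc→Lot C, Kapoor→Lot E, Farahani→Lot D, Quispe→Lot G, Jensen→Lot F = $654.
Swapping Quispe↔Farahani (Quispe→Lot E $80, Farahani→Lot G $129) loses 73.
Checked against all permutations: $670 is optimal.

Max total: $670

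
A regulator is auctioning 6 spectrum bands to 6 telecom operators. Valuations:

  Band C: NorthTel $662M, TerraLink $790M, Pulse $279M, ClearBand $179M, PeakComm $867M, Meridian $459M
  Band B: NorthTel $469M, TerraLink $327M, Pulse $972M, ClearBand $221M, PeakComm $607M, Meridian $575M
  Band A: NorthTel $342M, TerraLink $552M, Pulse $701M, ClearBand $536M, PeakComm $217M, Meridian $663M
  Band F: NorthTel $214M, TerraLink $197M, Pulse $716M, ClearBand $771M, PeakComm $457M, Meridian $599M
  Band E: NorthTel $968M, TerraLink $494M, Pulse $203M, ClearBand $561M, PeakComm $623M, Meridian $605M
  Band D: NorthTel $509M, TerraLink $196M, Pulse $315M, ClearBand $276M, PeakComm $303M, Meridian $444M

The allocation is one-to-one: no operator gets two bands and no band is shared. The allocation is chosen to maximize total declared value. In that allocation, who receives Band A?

TerraLink receives Band A.

Optimal: NorthTel→Band E ($968M), TerraLink→Band A ($552M), Pulse→Band B ($972M), ClearBand→Band F ($771M), PeakComm→Band C ($867M), Meridian→Band D ($444M) — total 968+552+972+771+867+444 = $4574M.
Row-greedy (each operator in turn takes its best remaining band) gives $4467M, worse by 107.
Next-best assignment: NorthTel→Band E, TerraLink→Band C, Pulse→Band B, ClearBand→Band F, PeakComm→Band D, Meridian→Band A = $4467M.
Swapping ClearBand↔NorthTel (ClearBand→Band E $561M, NorthTel→Band F $214M) loses 964.
TerraLink's own top band is Band C ($790M), but forcing TerraLink→Band C and reassigning the rest optimally gives only $4467M — worse by 107.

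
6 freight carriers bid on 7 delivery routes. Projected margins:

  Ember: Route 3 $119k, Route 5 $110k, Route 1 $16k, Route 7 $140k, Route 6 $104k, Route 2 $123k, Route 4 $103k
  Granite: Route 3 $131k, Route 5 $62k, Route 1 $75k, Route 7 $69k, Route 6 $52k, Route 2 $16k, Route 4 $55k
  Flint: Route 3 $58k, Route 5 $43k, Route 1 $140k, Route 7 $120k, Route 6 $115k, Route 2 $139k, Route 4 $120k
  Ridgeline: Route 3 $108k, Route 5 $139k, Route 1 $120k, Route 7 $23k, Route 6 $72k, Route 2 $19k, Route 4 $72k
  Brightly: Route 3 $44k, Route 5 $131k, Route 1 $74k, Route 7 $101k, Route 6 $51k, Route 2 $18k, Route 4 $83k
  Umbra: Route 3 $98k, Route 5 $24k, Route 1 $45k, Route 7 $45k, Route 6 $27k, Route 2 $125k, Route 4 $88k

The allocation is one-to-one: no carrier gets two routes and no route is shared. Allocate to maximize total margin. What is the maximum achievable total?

Max total: $767k

Optimal: Ember→Route 7 ($140k), Granite→Route 3 ($131k), Flint→Route 4 ($120k), Ridgeline→Route 1 ($120k), Brightly→Route 5 ($131k), Umbra→Route 2 ($125k) — total 140+131+120+120+131+125 = $767k.
Row-greedy (each carrier in turn takes its best remaining route) gives $758k, worse by 9.
Next-best assignment: Ember→Route 7, Granite→Route 3, Flint→Route 6, Ridgeline→Route 1, Brightly→Route 5, Umbra→Route 2 = $762k.
Every other assignment is strictly worse.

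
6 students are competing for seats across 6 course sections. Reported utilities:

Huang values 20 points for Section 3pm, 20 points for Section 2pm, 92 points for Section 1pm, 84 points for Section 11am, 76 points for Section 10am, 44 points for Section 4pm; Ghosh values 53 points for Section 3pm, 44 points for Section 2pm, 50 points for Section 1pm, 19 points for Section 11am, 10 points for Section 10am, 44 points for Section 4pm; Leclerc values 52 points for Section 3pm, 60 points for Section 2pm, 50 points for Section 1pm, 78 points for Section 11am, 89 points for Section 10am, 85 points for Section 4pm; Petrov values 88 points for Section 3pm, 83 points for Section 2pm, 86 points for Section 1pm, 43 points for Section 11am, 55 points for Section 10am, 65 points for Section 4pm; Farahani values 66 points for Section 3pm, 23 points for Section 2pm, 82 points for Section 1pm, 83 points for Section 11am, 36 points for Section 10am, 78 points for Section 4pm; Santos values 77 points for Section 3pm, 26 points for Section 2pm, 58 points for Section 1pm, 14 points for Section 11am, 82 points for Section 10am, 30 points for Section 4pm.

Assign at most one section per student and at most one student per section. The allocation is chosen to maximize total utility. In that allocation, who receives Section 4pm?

Leclerc receives Section 4pm.

Optimal: Huang→Section 1pm (92 points), Ghosh→Section 3pm (53 points), Leclerc→Section 4pm (85 points), Petrov→Section 2pm (83 points), Farahani→Section 11am (83 points), Santos→Section 10am (82 points) — total 92+53+85+83+83+82 = 478 points.
Row-greedy (each student in turn takes its best remaining section) gives 430 points, worse by 48.
Leclerc's own top section is Section 10am (89 points), but forcing Leclerc→Section 10am and reassigning the rest optimally gives only 468 points — worse by 10.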